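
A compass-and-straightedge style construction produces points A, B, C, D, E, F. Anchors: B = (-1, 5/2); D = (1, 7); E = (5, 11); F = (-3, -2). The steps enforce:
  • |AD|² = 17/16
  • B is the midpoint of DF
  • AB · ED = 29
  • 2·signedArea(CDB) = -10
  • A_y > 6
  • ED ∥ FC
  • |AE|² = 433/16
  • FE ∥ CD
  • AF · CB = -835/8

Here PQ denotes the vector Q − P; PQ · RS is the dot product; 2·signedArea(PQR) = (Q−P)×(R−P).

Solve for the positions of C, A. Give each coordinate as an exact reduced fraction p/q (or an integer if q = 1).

1. C_x = -7  [FE ∥ CD ∩ ED ∥ FC]
2. C_y = -6  [FE ∥ CD ∩ ED ∥ FC]
   → C = (-7, -6)
3. A_x = 2  [AB · ED = 29 ∩ AF · CB = -835/8]
4. A_y = 27/4  [AB · ED = 29 ∩ AF · CB = -835/8]
   → A = (2, 27/4)

A = (2, 27/4)
C = (-7, -6)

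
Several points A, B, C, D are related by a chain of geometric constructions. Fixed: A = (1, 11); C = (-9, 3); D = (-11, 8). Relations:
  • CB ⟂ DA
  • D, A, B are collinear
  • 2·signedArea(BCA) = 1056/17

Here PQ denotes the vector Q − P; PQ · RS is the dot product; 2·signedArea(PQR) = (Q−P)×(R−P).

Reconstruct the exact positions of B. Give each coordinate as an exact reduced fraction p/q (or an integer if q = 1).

B = (-175/17, 139/17)

1. B_x = -175/17  [D, A, B are collinear ∩ CB ⟂ DA]
2. B_y = 139/17  [D, A, B are collinear ∩ CB ⟂ DA]
   → B = (-175/17, 139/17)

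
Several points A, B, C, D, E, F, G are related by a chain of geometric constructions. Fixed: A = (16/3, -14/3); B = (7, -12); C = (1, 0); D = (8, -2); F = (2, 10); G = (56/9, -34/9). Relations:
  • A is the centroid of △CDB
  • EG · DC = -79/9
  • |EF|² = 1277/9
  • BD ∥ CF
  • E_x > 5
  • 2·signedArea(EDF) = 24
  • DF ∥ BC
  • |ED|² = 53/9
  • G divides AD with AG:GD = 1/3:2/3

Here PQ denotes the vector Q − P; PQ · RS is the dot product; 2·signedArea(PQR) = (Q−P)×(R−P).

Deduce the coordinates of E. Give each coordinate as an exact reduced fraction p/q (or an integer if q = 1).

1. E_x = 17/3  [2·signedArea(EDF) = 24 ∩ EG · DC = -79/9]
2. E_y = -4/3  [2·signedArea(EDF) = 24 ∩ EG · DC = -79/9]
   → E = (17/3, -4/3)

E = (17/3, -4/3)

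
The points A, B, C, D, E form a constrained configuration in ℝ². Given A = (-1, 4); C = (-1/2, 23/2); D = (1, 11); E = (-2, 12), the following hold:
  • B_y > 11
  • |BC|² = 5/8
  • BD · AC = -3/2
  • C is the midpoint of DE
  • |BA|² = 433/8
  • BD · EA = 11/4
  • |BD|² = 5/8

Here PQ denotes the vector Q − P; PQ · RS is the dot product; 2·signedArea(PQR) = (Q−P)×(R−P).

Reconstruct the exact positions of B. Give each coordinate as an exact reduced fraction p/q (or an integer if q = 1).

B = (1/4, 45/4)

1. B_x = 1/4  [BD · EA = 11/4 ∩ BD · AC = -3/2]
2. B_y = 45/4  [BD · EA = 11/4 ∩ BD · AC = -3/2]
   → B = (1/4, 45/4)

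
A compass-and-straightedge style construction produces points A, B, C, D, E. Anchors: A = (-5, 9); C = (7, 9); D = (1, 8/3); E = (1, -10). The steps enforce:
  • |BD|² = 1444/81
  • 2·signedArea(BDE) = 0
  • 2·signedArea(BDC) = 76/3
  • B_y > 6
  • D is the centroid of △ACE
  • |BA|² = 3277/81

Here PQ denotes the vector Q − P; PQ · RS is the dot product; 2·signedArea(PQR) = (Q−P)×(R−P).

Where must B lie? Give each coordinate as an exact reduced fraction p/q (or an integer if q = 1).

1. B_x = 1  [2·signedArea(BDE) = 0 ∩ 2·signedArea(BDC) = 76/3]
2. B_y = 62/9  [2·signedArea(BDE) = 0 ∩ 2·signedArea(BDC) = 76/3]
   → B = (1, 62/9)

B = (1, 62/9)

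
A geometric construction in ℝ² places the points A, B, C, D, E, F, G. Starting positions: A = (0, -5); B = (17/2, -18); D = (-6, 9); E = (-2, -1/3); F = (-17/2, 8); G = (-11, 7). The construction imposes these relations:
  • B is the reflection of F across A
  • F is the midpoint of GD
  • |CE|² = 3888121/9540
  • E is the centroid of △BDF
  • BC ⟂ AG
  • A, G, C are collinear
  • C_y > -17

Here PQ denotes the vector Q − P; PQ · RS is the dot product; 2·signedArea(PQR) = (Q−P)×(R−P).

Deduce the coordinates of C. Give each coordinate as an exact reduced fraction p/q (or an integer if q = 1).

C = (5489/530, -4319/265)

1. C_x = 5489/530  [A, G, C are collinear ∩ BC ⟂ AG]
2. C_y = -4319/265  [A, G, C are collinear ∩ BC ⟂ AG]
   → C = (5489/530, -4319/265)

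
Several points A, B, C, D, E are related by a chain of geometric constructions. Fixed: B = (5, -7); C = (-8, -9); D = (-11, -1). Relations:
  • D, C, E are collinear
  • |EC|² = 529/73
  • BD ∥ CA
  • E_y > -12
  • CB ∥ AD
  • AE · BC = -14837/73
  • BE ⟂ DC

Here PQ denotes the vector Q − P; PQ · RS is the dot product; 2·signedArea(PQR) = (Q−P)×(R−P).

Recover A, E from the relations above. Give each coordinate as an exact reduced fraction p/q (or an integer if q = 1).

1. A_x = -24  [CB ∥ AD ∩ BD ∥ CA]
2. A_y = -3  [CB ∥ AD ∩ BD ∥ CA]
   → A = (-24, -3)
3. E_x = -515/73  [D, C, E are collinear ∩ BE ⟂ DC]
4. E_y = -841/73  [D, C, E are collinear ∩ BE ⟂ DC]
   → E = (-515/73, -841/73)

A = (-24, -3)
E = (-515/73, -841/73)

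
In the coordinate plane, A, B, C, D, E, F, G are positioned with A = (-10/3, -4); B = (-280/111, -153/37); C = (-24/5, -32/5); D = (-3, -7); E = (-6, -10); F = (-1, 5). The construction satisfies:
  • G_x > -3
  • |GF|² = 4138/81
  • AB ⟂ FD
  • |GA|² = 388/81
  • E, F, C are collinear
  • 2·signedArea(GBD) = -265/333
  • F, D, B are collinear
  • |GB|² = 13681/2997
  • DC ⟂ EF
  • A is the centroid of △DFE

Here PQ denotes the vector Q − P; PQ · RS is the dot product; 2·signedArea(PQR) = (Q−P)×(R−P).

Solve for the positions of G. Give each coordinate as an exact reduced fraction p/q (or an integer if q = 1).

1. G_x = -22/9  [line 106/37·x + -53/111·y + 2014/333 = 0 ∩ |GB|² = 13681/2997]
2. G_y = -2  [line 106/37·x + -53/111·y + 2014/333 = 0 ∩ |GB|² = 13681/2997]
   → G = (-22/9, -2)

G = (-22/9, -2)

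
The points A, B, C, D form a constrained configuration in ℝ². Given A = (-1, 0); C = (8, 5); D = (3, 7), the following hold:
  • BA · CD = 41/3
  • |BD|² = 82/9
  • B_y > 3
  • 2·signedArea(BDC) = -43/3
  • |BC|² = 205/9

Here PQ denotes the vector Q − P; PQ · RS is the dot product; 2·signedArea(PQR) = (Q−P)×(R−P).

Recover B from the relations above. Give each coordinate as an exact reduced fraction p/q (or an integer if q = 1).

1. B_x = 10/3  [2·signedArea(BDC) = -43/3 ∩ BA · CD = 41/3]
2. B_y = 4  [2·signedArea(BDC) = -43/3 ∩ BA · CD = 41/3]
   → B = (10/3, 4)

B = (10/3, 4)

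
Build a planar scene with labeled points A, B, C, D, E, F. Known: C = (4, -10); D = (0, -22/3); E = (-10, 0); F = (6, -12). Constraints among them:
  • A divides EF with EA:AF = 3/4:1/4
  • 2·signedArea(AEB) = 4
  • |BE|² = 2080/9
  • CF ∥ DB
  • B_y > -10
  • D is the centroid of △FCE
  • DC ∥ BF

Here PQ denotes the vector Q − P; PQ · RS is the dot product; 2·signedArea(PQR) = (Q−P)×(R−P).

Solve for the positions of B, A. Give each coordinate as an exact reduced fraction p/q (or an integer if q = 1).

A = (2, -9)
B = (2, -28/3)

1. B_x = 2  [DC ∥ BF ∩ CF ∥ DB]
2. B_y = -28/3  [DC ∥ BF ∩ CF ∥ DB]
   → B = (2, -28/3)
3. A_x = 2  [A divides EF with EA:AF = 3/4:1/4]
4. A_y = -9  [A divides EF with EA:AF = 3/4:1/4]
   → A = (2, -9)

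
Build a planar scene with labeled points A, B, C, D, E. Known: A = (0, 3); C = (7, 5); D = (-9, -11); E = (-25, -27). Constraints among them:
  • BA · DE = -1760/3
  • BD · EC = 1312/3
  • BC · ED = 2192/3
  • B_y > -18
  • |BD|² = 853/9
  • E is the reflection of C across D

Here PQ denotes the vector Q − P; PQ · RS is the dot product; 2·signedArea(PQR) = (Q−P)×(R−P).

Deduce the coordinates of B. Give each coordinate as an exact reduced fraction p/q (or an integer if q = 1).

1. B_x = -50/3  [line -32·x + -32·y + -3232/3 = 0 ∩ |BD|² = 853/9]
2. B_y = -17  [line -32·x + -32·y + -3232/3 = 0 ∩ |BD|² = 853/9]
   → B = (-50/3, -17)

B = (-50/3, -17)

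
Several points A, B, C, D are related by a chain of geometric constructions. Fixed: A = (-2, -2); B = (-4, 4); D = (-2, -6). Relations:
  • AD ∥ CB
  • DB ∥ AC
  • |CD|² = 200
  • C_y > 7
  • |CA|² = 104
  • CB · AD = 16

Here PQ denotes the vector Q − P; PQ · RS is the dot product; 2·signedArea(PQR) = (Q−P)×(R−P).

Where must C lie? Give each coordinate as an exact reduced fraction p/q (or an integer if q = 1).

1. C_x = -4  [AD ∥ CB ∩ DB ∥ AC]
2. C_y = 8  [AD ∥ CB ∩ DB ∥ AC]
   → C = (-4, 8)

C = (-4, 8)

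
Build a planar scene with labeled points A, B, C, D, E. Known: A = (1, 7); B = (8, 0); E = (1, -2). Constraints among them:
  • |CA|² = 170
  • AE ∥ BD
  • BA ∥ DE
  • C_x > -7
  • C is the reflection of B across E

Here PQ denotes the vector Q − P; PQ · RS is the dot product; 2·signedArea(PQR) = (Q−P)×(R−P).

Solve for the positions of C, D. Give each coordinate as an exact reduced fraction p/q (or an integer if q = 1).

1. C_x = -6  [C is the reflection of B across E]
2. C_y = -4  [C is the reflection of B across E]
   → C = (-6, -4)
3. D_x = 8  [BA ∥ DE ∩ AE ∥ BD]
4. D_y = -9  [BA ∥ DE ∩ AE ∥ BD]
   → D = (8, -9)

C = (-6, -4)
D = (8, -9)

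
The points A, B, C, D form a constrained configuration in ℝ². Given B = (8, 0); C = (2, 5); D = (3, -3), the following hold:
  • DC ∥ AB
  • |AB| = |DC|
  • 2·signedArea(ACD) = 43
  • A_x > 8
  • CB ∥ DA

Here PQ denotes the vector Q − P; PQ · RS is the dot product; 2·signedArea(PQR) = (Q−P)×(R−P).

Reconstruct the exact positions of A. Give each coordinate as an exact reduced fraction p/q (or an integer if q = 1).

A = (9, -8)

1. A_x = 9  [DC ∥ AB ∩ CB ∥ DA]
2. A_y = -8  [DC ∥ AB ∩ CB ∥ DA]
   → A = (9, -8)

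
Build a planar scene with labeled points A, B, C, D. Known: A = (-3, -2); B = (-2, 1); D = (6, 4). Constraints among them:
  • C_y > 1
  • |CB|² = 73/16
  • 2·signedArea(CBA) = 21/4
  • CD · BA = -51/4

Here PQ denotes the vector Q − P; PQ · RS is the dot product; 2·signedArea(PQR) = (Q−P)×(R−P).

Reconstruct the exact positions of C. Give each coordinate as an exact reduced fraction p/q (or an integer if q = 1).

1. C_x = 0  [2·signedArea(CBA) = 21/4 ∩ CD · BA = -51/4]
2. C_y = 7/4  [2·signedArea(CBA) = 21/4 ∩ CD · BA = -51/4]
   → C = (0, 7/4)

C = (0, 7/4)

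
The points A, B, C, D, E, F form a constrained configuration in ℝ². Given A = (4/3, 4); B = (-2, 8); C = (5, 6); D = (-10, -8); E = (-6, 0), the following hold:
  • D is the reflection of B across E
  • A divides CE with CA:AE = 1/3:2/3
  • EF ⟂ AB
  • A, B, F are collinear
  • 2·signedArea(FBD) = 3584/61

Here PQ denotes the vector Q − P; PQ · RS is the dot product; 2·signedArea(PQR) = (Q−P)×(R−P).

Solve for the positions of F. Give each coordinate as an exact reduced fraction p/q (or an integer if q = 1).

1. F_x = 18/61  [A, B, F are collinear ∩ EF ⟂ AB]
2. F_y = 320/61  [A, B, F are collinear ∩ EF ⟂ AB]
   → F = (18/61, 320/61)

F = (18/61, 320/61)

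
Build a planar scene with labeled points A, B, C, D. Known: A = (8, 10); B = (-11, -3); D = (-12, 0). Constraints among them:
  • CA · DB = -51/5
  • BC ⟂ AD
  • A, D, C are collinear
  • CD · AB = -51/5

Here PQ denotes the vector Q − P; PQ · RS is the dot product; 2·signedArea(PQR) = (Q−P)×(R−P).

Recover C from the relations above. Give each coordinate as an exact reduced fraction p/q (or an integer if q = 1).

1. C_x = -62/5  [A, D, C are collinear ∩ BC ⟂ AD]
2. C_y = -1/5  [A, D, C are collinear ∩ BC ⟂ AD]
   → C = (-62/5, -1/5)

C = (-62/5, -1/5)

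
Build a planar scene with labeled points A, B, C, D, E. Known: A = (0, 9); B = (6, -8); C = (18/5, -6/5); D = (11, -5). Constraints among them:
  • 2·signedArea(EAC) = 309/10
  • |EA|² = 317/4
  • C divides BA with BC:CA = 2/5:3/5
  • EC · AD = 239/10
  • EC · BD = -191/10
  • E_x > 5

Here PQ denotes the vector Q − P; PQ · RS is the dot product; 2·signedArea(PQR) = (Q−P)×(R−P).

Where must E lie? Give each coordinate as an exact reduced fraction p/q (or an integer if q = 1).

E = (11/2, 2)

1. E_x = 11/2  [EC · BD = -191/10 ∩ EC · AD = 239/10]
2. E_y = 2  [EC · BD = -191/10 ∩ EC · AD = 239/10]
   → E = (11/2, 2)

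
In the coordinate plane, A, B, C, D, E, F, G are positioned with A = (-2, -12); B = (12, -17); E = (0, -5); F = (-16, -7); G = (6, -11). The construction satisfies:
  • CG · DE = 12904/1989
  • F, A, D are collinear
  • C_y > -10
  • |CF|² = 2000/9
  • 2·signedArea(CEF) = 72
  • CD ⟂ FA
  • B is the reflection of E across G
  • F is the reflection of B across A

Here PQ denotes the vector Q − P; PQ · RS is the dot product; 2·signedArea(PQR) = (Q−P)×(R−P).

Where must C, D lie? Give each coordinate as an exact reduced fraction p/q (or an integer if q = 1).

C = (-4/3, -29/3)
D = (-1424/663, -7921/663)

1. C_x = -4/3  [line 2·x + -16·y + -152 = 0 ∩ |CF|² = 2000/9]
2. C_y = -29/3  [line 2·x + -16·y + -152 = 0 ∩ |CF|² = 2000/9]
   → C = (-4/3, -29/3)
3. D_x = -1424/663  [F, A, D are collinear ∩ CD ⟂ FA]
4. D_y = -7921/663  [F, A, D are collinear ∩ CD ⟂ FA]
   → D = (-1424/663, -7921/663)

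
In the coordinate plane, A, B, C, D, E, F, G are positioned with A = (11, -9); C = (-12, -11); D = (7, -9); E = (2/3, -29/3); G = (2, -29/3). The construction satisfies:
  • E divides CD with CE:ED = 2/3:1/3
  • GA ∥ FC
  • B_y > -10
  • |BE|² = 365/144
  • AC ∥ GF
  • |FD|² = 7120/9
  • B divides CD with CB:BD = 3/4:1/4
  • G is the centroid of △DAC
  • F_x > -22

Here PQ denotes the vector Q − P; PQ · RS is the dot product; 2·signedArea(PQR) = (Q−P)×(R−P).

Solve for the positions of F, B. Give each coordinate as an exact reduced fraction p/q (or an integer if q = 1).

1. F_x = -21  [GA ∥ FC ∩ AC ∥ GF]
2. F_y = -35/3  [GA ∥ FC ∩ AC ∥ GF]
   → F = (-21, -35/3)
3. B_x = 9/4  [B divides CD with CB:BD = 3/4:1/4]
4. B_y = -19/2  [B divides CD with CB:BD = 3/4:1/4]
   → B = (9/4, -19/2)

B = (9/4, -19/2)
F = (-21, -35/3)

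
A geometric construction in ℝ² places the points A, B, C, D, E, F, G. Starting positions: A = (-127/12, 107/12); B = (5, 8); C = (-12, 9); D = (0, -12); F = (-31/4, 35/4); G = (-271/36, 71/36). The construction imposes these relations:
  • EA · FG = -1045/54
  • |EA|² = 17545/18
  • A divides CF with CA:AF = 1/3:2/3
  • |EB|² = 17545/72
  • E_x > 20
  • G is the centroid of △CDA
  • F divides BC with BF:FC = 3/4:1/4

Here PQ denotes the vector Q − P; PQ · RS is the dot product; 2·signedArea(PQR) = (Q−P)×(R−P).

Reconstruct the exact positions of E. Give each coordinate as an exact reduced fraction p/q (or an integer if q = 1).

1. E_x = 247/12  [line -2/9·x + 61/9·y + -4691/108 = 0 ∩ |EA|² = 17545/18]
2. E_y = 85/12  [line -2/9·x + 61/9·y + -4691/108 = 0 ∩ |EA|² = 17545/18]
   → E = (247/12, 85/12)

E = (247/12, 85/12)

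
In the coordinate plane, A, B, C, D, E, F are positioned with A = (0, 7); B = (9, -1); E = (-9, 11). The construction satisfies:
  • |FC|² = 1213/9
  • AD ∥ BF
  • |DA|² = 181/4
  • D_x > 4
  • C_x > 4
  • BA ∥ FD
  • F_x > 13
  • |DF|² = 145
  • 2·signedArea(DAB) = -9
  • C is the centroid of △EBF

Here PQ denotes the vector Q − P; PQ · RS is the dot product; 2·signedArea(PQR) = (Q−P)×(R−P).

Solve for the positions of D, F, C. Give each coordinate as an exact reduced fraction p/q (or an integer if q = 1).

1. D_x = 9/2  [line 8·x + 9·y + -54 = 0 ∩ |DA|² = 181/4]
2. D_y = 2  [line 8·x + 9·y + -54 = 0 ∩ |DA|² = 181/4]
   → D = (9/2, 2)
3. F_x = 27/2  [BA ∥ FD ∩ AD ∥ BF]
4. F_y = -6  [BA ∥ FD ∩ AD ∥ BF]
   → F = (27/2, -6)
5. C_x = 9/2  [C is the centroid of △EBF]
6. C_y = 4/3  [C is the centroid of △EBF]
   → C = (9/2, 4/3)

C = (9/2, 4/3)
D = (9/2, 2)
F = (27/2, -6)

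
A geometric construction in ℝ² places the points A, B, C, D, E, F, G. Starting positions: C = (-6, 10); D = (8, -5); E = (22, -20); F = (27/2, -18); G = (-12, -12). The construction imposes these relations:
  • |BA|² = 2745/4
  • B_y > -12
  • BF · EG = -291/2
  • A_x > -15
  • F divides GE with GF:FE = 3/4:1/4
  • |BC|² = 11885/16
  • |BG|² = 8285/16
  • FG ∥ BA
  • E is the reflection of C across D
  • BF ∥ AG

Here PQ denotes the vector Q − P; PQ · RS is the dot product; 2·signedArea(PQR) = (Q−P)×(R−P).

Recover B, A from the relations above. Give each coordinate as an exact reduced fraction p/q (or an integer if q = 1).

A = (-59/4, -11/2)
B = (43/4, -23/2)

1. B_x = 43/4  [line 34·x + -8·y + -915/2 = 0 ∩ |BG|² = 8285/16]
2. B_y = -23/2  [line 34·x + -8·y + -915/2 = 0 ∩ |BG|² = 8285/16]
   → B = (43/4, -23/2)
3. A_x = -59/4  [BF ∥ AG ∩ FG ∥ BA]
4. A_y = -11/2  [BF ∥ AG ∩ FG ∥ BA]
   → A = (-59/4, -11/2)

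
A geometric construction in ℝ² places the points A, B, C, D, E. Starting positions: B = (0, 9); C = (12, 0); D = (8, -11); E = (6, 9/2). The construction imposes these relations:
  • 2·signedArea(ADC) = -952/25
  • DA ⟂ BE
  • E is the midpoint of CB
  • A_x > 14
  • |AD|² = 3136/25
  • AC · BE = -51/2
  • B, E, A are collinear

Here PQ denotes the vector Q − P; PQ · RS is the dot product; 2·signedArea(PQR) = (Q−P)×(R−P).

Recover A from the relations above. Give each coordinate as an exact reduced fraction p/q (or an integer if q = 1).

1. A_x = 368/25  [B, E, A are collinear ∩ DA ⟂ BE]
2. A_y = -51/25  [B, E, A are collinear ∩ DA ⟂ BE]
   → A = (368/25, -51/25)

A = (368/25, -51/25)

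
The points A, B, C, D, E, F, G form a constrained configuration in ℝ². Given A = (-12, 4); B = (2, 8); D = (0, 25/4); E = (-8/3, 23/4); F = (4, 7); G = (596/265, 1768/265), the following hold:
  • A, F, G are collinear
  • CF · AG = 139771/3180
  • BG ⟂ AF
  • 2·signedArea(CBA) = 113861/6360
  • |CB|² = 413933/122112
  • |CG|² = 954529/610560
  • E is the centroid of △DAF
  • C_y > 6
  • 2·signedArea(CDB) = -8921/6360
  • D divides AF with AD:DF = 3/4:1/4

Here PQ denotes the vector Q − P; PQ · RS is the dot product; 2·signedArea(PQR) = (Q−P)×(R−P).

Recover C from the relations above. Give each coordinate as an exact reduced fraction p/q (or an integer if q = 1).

C = (811/795, 27311/4240)

1. C_x = 811/795  [2·signedArea(CDB) = -8921/6360 ∩ CF · AG = 139771/3180]
2. C_y = 27311/4240  [2·signedArea(CDB) = -8921/6360 ∩ CF · AG = 139771/3180]
   → C = (811/795, 27311/4240)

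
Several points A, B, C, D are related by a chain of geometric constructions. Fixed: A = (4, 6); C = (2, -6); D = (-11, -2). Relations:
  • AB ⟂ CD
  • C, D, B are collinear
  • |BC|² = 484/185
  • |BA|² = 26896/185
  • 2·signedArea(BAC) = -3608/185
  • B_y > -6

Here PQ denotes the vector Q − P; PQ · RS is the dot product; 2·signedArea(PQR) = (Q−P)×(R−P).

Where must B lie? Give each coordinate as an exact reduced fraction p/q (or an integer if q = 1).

B = (84/185, -1022/185)

1. B_x = 84/185  [C, D, B are collinear ∩ AB ⟂ CD]
2. B_y = -1022/185  [C, D, B are collinear ∩ AB ⟂ CD]
   → B = (84/185, -1022/185)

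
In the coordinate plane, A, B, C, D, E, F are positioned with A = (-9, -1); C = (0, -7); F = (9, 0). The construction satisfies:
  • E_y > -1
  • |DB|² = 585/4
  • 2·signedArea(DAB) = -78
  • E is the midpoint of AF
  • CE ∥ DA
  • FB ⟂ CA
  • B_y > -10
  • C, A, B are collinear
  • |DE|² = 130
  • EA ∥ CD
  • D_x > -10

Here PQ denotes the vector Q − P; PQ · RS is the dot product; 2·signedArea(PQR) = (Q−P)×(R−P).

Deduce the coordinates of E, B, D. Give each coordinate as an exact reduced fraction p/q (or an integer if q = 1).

1. E_x = 0  [E is the midpoint of AF]
2. E_y = -1/2  [E is the midpoint of AF]
   → E = (0, -1/2)
3. B_x = 3  [C, A, B are collinear ∩ FB ⟂ CA]
4. B_y = -9  [C, A, B are collinear ∩ FB ⟂ CA]
   → B = (3, -9)
5. D_x = -9  [CE ∥ DA ∩ EA ∥ CD]
6. D_y = -15/2  [CE ∥ DA ∩ EA ∥ CD]
   → D = (-9, -15/2)

B = (3, -9)
D = (-9, -15/2)
E = (0, -1/2)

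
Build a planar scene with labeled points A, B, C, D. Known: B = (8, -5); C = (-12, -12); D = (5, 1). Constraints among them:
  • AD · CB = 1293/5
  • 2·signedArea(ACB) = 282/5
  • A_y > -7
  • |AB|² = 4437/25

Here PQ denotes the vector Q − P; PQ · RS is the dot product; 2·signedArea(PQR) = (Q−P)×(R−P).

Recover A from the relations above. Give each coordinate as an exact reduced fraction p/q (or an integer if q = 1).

1. A_x = -26/5  [2·signedArea(ACB) = 282/5 ∩ AD · CB = 1293/5]
2. A_y = -34/5  [2·signedArea(ACB) = 282/5 ∩ AD · CB = 1293/5]
   → A = (-26/5, -34/5)

A = (-26/5, -34/5)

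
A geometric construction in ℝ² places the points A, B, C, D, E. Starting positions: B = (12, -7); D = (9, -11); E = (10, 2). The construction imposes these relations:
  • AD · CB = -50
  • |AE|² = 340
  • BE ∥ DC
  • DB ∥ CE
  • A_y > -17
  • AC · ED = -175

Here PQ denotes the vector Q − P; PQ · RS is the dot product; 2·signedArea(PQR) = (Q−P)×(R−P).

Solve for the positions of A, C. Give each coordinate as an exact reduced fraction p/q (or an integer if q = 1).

1. C_x = 7  [DB ∥ CE ∩ BE ∥ DC]
2. C_y = -2  [DB ∥ CE ∩ BE ∥ DC]
   → C = (7, -2)
3. A_x = 14  [AD · CB = -50 ∩ AC · ED = -175]
4. A_y = -16  [AD · CB = -50 ∩ AC · ED = -175]
   → A = (14, -16)

A = (14, -16)
C = (7, -2)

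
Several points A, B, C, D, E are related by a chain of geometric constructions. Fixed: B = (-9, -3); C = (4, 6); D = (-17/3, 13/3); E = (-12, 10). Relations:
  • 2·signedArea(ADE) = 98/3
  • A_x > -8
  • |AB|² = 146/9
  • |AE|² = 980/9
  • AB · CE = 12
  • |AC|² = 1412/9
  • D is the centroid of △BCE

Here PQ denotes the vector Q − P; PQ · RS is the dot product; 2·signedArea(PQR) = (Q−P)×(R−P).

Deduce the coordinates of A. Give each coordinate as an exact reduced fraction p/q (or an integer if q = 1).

A = (-22/3, 2/3)

1. A_x = -22/3  [AB · CE = 12 ∩ 2·signedArea(ADE) = 98/3]
2. A_y = 2/3  [AB · CE = 12 ∩ 2·signedArea(ADE) = 98/3]
   → A = (-22/3, 2/3)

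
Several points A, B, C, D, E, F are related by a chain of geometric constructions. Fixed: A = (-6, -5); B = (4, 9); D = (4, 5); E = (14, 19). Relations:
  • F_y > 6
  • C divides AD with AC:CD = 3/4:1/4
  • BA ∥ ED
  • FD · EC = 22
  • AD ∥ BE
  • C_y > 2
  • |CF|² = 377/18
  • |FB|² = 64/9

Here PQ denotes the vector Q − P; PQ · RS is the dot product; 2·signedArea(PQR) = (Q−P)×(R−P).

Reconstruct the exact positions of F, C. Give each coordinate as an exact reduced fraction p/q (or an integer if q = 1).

C = (3/2, 5/2)
F = (4, 19/3)

1. C_x = 3/2  [C divides AD with AC:CD = 3/4:1/4]
2. C_y = 5/2  [C divides AD with AC:CD = 3/4:1/4]
   → C = (3/2, 5/2)
3. F_x = 4  [line 25/2·x + 33/2·y + -309/2 = 0 ∩ |CF|² = 377/18]
4. F_y = 19/3  [line 25/2·x + 33/2·y + -309/2 = 0 ∩ |CF|² = 377/18]
   → F = (4, 19/3)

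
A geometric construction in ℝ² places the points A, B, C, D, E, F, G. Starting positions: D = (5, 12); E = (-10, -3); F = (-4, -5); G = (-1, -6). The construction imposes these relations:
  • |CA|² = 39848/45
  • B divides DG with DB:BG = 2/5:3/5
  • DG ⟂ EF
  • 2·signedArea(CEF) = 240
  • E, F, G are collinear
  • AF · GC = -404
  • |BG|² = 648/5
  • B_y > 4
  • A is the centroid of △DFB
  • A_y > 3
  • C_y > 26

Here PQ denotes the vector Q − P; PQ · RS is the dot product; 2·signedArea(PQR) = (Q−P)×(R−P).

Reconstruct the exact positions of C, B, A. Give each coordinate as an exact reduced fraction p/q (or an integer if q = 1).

A = (6/5, 59/15)
B = (13/5, 24/5)
C = (20, 27)

1. B_x = 13/5  [B divides DG with DB:BG = 2/5:3/5]
2. B_y = 24/5  [B divides DG with DB:BG = 2/5:3/5]
   → B = (13/5, 24/5)
3. A_x = 6/5  [A is the centroid of △DFB]
4. A_y = 59/15  [A is the centroid of △DFB]
   → A = (6/5, 59/15)
5. C_x = 20  [2·signedArea(CEF) = 240 ∩ AF · GC = -404]
6. C_y = 27  [2·signedArea(CEF) = 240 ∩ AF · GC = -404]
   → C = (20, 27)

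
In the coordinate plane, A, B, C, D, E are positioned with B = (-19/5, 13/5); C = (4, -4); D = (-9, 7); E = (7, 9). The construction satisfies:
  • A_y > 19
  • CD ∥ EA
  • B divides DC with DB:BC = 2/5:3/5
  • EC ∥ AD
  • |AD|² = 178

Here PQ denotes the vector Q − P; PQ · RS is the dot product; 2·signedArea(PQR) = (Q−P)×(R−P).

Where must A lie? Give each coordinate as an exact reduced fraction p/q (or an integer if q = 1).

1. A_x = -6  [EC ∥ AD ∩ CD ∥ EA]
2. A_y = 20  [EC ∥ AD ∩ CD ∥ EA]
   → A = (-6, 20)

A = (-6, 20)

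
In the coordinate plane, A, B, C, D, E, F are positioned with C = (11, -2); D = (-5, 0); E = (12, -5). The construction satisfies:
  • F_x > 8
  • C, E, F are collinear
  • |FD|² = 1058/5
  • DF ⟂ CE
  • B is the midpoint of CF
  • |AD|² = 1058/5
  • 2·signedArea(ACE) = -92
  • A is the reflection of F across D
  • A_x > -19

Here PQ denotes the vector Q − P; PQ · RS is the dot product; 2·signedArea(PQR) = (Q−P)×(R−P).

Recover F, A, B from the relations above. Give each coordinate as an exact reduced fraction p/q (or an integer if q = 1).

1. F_x = 44/5  [C, E, F are collinear ∩ DF ⟂ CE]
2. F_y = 23/5  [C, E, F are collinear ∩ DF ⟂ CE]
   → F = (44/5, 23/5)
3. A_x = -94/5  [A is the reflection of F across D]
4. A_y = -23/5  [A is the reflection of F across D]
   → A = (-94/5, -23/5)
5. B_x = 99/10  [B is the midpoint of CF]
6. B_y = 13/10  [B is the midpoint of CF]
   → B = (99/10, 13/10)

A = (-94/5, -23/5)
B = (99/10, 13/10)
F = (44/5, 23/5)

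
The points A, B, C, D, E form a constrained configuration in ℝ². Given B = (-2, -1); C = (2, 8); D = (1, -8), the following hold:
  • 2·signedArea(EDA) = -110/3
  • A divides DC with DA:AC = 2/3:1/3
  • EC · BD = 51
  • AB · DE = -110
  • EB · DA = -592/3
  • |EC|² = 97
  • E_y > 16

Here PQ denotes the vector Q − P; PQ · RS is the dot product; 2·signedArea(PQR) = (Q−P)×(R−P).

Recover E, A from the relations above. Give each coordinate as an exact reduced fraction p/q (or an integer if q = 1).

1. E_x = 6  [line -3·x + 7·y + -101 = 0 ∩ |EC|² = 97]
2. E_y = 17  [line -3·x + 7·y + -101 = 0 ∩ |EC|² = 97]
   → E = (6, 17)
3. A_x = 5/3  [EB · DA = -592/3 ∩ A divides DC with DA:AC = 2/3:1/3]
4. A_y = 8/3  [EB · DA = -592/3 ∩ A divides DC with DA:AC = 2/3:1/3]
   → A = (5/3, 8/3)

A = (5/3, 8/3)
E = (6, 17)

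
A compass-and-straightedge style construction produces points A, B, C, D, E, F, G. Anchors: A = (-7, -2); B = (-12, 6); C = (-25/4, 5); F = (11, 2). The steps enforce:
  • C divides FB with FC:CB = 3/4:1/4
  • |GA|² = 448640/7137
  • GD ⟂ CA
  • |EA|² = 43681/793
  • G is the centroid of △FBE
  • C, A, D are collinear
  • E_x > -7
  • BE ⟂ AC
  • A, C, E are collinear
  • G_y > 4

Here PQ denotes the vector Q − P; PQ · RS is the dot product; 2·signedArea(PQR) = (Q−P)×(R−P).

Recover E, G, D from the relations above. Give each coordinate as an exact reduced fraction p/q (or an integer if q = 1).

1. E_x = -4924/793  [A, C, E are collinear ∩ BE ⟂ AC]
2. E_y = 4266/793  [A, C, E are collinear ∩ BE ⟂ AC]
   → E = (-4924/793, 4266/793)
3. G_x = -5717/2379  [G is the centroid of △FBE]
4. G_y = 10610/2379  [G is the centroid of △FBE]
   → G = (-5717/2379, 10610/2379)
5. D_x = -4967/793  [C, A, D are collinear ∩ GD ⟂ CA]
6. D_y = 11594/2379  [C, A, D are collinear ∩ GD ⟂ CA]
   → D = (-4967/793, 11594/2379)

D = (-4967/793, 11594/2379)
E = (-4924/793, 4266/793)
G = (-5717/2379, 10610/2379)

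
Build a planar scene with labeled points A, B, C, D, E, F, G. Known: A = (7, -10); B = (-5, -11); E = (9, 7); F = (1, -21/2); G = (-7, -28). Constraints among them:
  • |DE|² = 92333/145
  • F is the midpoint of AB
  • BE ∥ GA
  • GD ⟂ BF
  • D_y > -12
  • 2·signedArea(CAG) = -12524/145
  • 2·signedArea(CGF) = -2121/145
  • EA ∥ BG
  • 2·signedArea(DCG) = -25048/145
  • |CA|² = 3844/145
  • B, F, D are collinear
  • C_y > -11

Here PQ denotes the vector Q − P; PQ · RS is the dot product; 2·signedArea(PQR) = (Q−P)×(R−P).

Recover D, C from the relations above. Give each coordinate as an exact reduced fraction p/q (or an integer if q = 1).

1. D_x = -1217/145  [B, F, D are collinear ∩ GD ⟂ BF]
2. D_y = -1636/145  [B, F, D are collinear ∩ GD ⟂ BF]
   → D = (-1217/145, -1636/145)
3. C_x = 271/145  [2·signedArea(CGF) = -2121/145 ∩ 2·signedArea(DCG) = -25048/145]
4. C_y = -1512/145  [2·signedArea(CGF) = -2121/145 ∩ 2·signedArea(DCG) = -25048/145]
   → C = (271/145, -1512/145)

C = (271/145, -1512/145)
D = (-1217/145, -1636/145)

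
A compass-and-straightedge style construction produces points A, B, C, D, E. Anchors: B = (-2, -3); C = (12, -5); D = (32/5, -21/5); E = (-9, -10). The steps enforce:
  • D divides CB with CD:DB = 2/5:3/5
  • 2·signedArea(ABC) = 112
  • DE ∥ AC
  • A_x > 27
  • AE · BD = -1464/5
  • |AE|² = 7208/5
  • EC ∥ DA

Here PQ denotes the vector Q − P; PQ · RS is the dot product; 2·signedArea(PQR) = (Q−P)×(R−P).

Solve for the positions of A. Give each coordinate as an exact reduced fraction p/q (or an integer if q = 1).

1. A_x = 137/5  [DE ∥ AC ∩ EC ∥ DA]
2. A_y = 4/5  [DE ∥ AC ∩ EC ∥ DA]
   → A = (137/5, 4/5)

A = (137/5, 4/5)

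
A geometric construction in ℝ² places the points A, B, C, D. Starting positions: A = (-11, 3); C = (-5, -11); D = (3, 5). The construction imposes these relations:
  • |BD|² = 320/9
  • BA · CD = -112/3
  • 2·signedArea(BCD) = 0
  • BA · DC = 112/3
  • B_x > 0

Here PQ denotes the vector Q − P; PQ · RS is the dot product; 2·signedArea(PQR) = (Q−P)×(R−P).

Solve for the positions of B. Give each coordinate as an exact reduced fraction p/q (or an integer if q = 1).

B = (1/3, -1/3)

1. B_x = 1/3  [2·signedArea(BCD) = 0 ∩ BA · CD = -112/3]
2. B_y = -1/3  [2·signedArea(BCD) = 0 ∩ BA · CD = -112/3]
   → B = (1/3, -1/3)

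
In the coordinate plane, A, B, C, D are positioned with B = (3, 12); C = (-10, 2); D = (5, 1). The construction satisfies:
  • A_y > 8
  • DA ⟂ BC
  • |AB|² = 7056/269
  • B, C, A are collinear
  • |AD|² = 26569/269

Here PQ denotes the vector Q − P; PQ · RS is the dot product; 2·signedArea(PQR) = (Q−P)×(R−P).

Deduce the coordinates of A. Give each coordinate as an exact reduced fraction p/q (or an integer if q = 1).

1. A_x = -285/269  [B, C, A are collinear ∩ DA ⟂ BC]
2. A_y = 2388/269  [B, C, A are collinear ∩ DA ⟂ BC]
   → A = (-285/269, 2388/269)

A = (-285/269, 2388/269)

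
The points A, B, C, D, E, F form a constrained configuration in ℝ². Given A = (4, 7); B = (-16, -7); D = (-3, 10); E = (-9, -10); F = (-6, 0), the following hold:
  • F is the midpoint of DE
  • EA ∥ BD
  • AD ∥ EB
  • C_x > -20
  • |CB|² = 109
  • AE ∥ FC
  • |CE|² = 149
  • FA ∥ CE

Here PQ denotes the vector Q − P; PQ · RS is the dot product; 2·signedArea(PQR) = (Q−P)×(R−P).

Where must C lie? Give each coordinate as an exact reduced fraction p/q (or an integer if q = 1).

1. C_x = -19  [FA ∥ CE ∩ AE ∥ FC]
2. C_y = -17  [FA ∥ CE ∩ AE ∥ FC]
   → C = (-19, -17)

C = (-19, -17)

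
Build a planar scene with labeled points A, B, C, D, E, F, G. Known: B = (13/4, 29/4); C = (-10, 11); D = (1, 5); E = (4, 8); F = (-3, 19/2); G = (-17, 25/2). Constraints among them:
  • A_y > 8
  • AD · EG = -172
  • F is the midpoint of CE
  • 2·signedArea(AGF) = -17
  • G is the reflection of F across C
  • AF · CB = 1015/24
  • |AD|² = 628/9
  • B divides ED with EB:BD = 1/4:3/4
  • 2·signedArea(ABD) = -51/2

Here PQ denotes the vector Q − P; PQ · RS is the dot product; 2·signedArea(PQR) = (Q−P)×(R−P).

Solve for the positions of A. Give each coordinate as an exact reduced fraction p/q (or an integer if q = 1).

A = (-19/3, 9)

1. A_x = -19/3  [2·signedArea(ABD) = -51/2 ∩ AF · CB = 1015/24]
2. A_y = 9  [2·signedArea(ABD) = -51/2 ∩ AF · CB = 1015/24]
   → A = (-19/3, 9)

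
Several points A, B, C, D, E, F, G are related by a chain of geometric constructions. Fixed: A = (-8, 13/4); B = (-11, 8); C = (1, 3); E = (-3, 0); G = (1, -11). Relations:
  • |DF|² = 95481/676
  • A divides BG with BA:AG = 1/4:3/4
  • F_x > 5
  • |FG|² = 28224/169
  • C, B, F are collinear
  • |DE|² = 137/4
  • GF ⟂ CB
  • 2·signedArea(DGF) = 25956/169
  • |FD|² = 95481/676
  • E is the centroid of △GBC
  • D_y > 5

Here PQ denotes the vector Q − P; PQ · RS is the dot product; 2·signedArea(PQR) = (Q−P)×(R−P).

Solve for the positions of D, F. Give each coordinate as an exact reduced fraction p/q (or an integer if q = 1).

1. F_x = 1009/169  [C, B, F are collinear ∩ GF ⟂ CB]
2. F_y = 157/169  [C, B, F are collinear ∩ GF ⟂ CB]
   → F = (1009/169, 157/169)
3. D_x = -5  [line -2016/169·x + 840/169·y + -14700/169 = 0 ∩ |DF|² = 95481/676]
4. D_y = 11/2  [line -2016/169·x + 840/169·y + -14700/169 = 0 ∩ |DF|² = 95481/676]
   → D = (-5, 11/2)

D = (-5, 11/2)
F = (1009/169, 157/169)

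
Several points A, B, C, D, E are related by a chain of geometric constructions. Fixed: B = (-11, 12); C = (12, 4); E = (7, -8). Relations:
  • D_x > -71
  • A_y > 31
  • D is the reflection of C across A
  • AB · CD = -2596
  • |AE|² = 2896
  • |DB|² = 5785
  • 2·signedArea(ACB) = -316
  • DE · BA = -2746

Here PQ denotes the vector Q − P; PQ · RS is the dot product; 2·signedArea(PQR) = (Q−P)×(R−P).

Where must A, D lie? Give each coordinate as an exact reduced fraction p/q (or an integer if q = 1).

A = (-29, 32)
D = (-70, 60)

1. A_x = -29  [line -8·x + -23·y + 504 = 0 ∩ |AE|² = 2896]
2. A_y = 32  [line -8·x + -23·y + 504 = 0 ∩ |AE|² = 2896]
   → A = (-29, 32)
3. D_x = -70  [D is the reflection of C across A]
4. D_y = 60  [D is the reflection of C across A]
   → D = (-70, 60)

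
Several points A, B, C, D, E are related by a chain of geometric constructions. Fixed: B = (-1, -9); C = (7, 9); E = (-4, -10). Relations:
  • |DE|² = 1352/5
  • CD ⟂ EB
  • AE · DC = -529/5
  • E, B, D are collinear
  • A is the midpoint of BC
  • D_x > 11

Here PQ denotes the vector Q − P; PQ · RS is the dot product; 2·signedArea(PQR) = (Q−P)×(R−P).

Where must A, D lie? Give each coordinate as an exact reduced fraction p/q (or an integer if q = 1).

A = (3, 0)
D = (58/5, -24/5)

1. A_x = 3  [A is the midpoint of BC]
2. A_y = 0  [A is the midpoint of BC]
   → A = (3, 0)
3. D_x = 58/5  [E, B, D are collinear ∩ CD ⟂ EB]
4. D_y = -24/5  [E, B, D are collinear ∩ CD ⟂ EB]
   → D = (58/5, -24/5)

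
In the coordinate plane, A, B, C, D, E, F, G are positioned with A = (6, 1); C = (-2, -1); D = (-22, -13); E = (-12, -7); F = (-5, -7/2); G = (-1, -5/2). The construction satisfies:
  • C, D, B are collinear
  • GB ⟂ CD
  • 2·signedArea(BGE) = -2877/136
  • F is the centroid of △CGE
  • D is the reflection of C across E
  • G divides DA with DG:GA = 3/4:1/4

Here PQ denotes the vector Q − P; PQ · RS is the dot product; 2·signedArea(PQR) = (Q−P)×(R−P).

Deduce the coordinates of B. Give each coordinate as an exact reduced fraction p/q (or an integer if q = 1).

1. B_x = -131/68  [C, D, B are collinear ∩ GB ⟂ CD]
2. B_y = -65/68  [C, D, B are collinear ∩ GB ⟂ CD]
   → B = (-131/68, -65/68)

B = (-131/68, -65/68)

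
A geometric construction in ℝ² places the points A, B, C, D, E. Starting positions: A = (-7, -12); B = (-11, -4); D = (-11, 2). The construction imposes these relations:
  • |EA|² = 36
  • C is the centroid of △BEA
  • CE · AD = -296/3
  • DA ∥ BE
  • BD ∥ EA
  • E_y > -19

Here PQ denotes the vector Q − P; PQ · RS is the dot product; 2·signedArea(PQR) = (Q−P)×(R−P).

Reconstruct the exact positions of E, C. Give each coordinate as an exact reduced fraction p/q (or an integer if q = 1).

C = (-25/3, -34/3)
E = (-7, -18)

1. E_x = -7  [BD ∥ EA ∩ DA ∥ BE]
2. E_y = -18  [BD ∥ EA ∩ DA ∥ BE]
   → E = (-7, -18)
3. C_x = -25/3  [C is the centroid of △BEA]
4. C_y = -34/3  [C is the centroid of △BEA]
   → C = (-25/3, -34/3)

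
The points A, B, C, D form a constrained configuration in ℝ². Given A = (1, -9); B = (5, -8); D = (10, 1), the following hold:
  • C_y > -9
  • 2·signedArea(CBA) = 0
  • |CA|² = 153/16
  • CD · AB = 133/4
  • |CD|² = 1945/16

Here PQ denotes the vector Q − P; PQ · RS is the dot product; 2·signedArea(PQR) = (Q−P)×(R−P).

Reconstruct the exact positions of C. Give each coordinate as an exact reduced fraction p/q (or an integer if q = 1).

1. C_x = 4  [2·signedArea(CBA) = 0 ∩ CD · AB = 133/4]
2. C_y = -33/4  [2·signedArea(CBA) = 0 ∩ CD · AB = 133/4]
   → C = (4, -33/4)

C = (4, -33/4)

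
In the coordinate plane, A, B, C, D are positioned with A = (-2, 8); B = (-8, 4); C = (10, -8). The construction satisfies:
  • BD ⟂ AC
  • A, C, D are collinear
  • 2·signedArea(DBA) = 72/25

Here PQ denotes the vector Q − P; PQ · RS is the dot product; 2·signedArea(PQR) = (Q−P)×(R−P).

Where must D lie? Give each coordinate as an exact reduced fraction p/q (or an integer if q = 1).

1. D_x = -56/25  [A, C, D are collinear ∩ BD ⟂ AC]
2. D_y = 208/25  [A, C, D are collinear ∩ BD ⟂ AC]
   → D = (-56/25, 208/25)

D = (-56/25, 208/25)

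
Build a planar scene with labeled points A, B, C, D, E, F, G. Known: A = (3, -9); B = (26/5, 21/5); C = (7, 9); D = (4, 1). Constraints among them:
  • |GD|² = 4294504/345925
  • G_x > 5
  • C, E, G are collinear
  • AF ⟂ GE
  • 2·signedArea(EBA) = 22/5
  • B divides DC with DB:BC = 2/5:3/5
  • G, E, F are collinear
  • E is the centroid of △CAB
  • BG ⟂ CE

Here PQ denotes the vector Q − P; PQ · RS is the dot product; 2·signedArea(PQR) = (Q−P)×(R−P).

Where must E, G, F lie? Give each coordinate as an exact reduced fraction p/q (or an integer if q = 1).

E = (76/15, 7/5)
F = (33987/13837, -122619/13837)
G = (397382/69185, 281007/69185)

1. E_x = 76/15  [E is the centroid of △CAB]
2. E_y = 7/5  [E is the centroid of △CAB]
   → E = (76/15, 7/5)
3. G_x = 397382/69185  [C, E, G are collinear ∩ BG ⟂ CE]
4. G_y = 281007/69185  [C, E, G are collinear ∩ BG ⟂ CE]
   → G = (397382/69185, 281007/69185)
5. F_x = 33987/13837  [G, E, F are collinear ∩ AF ⟂ GE]
6. F_y = -122619/13837  [G, E, F are collinear ∩ AF ⟂ GE]
   → F = (33987/13837, -122619/13837)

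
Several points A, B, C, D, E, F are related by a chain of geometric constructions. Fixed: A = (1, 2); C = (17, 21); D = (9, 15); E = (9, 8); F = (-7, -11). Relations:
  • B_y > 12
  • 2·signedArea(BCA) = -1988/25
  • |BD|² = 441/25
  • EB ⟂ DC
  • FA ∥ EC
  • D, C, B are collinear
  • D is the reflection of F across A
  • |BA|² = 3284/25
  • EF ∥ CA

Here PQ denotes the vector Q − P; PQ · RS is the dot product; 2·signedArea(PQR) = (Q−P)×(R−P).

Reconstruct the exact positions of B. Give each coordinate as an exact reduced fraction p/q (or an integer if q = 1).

B = (141/25, 312/25)

1. B_x = 141/25  [D, C, B are collinear ∩ EB ⟂ DC]
2. B_y = 312/25  [D, C, B are collinear ∩ EB ⟂ DC]
   → B = (141/25, 312/25)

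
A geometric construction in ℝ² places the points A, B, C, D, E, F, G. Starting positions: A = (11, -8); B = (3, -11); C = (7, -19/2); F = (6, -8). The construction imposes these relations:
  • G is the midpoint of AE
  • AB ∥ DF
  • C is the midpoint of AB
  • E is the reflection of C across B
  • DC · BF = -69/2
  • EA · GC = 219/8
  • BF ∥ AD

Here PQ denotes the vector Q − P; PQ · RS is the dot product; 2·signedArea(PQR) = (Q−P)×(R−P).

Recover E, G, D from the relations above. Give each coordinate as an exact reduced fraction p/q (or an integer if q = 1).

D = (14, -5)
E = (-1, -25/2)
G = (5, -41/4)

1. E_x = -1  [E is the reflection of C across B]
2. E_y = -25/2  [E is the reflection of C across B]
   → E = (-1, -25/2)
3. G_x = 5  [G is the midpoint of AE]
4. G_y = -41/4  [G is the midpoint of AE]
   → G = (5, -41/4)
5. D_x = 14  [AB ∥ DF ∩ BF ∥ AD]
6. D_y = -5  [AB ∥ DF ∩ BF ∥ AD]
   → D = (14, -5)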